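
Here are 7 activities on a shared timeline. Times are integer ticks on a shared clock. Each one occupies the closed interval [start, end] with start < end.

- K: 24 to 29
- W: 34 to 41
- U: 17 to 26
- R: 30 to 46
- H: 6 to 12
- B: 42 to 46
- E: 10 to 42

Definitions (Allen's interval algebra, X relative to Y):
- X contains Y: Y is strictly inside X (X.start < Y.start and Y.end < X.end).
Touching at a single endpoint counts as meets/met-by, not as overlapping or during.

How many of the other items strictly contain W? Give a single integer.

2

Target W = [34, 41].
B [42, 46] → after → no.
E [10, 42] → contains → counts.
H [6, 12] → before → no.
K [24, 29] → before → no.
R [30, 46] → contains → counts.
U [17, 26] → before → no.
Total: 2.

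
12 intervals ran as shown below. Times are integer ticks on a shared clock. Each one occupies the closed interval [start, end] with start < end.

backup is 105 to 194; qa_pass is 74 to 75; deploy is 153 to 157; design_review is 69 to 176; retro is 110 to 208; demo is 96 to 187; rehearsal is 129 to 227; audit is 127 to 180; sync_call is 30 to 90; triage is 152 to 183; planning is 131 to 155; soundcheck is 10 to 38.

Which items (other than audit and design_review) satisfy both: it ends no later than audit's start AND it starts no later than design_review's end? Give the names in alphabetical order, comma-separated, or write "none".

qa_pass, soundcheck, sync_call

Conditions: its end is no later than audit's start (X.end <= 127) AND its start is no later than design_review's end (X.start <= 176).
backup: end 194 <= 127? ✗; start 105 <= 176? ✓ → no.
demo: end 187 <= 127? ✗; start 96 <= 176? ✓ → no.
deploy: end 157 <= 127? ✗; start 153 <= 176? ✓ → no.
planning: end 155 <= 127? ✗; start 131 <= 176? ✓ → no.
qa_pass: end 75 <= 127? ✓; start 74 <= 176? ✓ → yes.
rehearsal: end 227 <= 127? ✗; start 129 <= 176? ✓ → no.
retro: end 208 <= 127? ✗; start 110 <= 176? ✓ → no.
soundcheck: end 38 <= 127? ✓; start 10 <= 176? ✓ → yes.
sync_call: end 90 <= 127? ✓; start 30 <= 176? ✓ → yes.
triage: end 183 <= 127? ✗; start 152 <= 176? ✓ → no.
Result: qa_pass, soundcheck, sync_call.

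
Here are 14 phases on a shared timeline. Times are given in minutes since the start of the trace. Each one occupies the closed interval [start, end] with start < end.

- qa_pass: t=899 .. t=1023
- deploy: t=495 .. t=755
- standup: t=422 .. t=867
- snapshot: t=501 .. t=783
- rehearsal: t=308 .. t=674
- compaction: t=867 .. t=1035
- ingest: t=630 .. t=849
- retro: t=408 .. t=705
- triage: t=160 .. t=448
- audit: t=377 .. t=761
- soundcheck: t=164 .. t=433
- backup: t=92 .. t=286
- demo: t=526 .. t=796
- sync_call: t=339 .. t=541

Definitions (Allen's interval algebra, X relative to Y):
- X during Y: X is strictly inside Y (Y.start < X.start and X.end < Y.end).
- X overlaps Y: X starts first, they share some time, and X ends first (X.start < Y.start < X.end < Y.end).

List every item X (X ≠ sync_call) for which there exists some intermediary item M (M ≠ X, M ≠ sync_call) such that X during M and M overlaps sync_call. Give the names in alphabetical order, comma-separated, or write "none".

soundcheck

Target sync_call = [t=339, t=541].
Intermediaries M with M overlaps sync_call: soundcheck, triage.
Via soundcheck — items with X during soundcheck: none.
Via triage — items with X during triage: soundcheck.
Union: soundcheck.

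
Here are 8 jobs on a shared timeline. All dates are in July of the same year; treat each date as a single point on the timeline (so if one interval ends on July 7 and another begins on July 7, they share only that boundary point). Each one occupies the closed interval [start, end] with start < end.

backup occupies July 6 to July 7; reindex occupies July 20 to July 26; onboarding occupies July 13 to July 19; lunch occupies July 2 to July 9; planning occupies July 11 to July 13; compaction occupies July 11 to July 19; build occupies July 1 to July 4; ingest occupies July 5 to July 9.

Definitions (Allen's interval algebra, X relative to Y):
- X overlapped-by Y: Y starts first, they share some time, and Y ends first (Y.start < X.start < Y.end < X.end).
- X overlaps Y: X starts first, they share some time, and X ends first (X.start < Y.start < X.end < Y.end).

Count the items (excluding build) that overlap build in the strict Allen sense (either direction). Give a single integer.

Target build = [July 1, July 4].
backup [July 6, July 7] → after → no.
compaction [July 11, July 19] → after → no.
ingest [July 5, July 9] → after → no.
lunch [July 2, July 9] → overlapped-by → counts.
onboarding [July 13, July 19] → after → no.
planning [July 11, July 13] → after → no.
reindex [July 20, July 26] → after → no.
Total: 1.

1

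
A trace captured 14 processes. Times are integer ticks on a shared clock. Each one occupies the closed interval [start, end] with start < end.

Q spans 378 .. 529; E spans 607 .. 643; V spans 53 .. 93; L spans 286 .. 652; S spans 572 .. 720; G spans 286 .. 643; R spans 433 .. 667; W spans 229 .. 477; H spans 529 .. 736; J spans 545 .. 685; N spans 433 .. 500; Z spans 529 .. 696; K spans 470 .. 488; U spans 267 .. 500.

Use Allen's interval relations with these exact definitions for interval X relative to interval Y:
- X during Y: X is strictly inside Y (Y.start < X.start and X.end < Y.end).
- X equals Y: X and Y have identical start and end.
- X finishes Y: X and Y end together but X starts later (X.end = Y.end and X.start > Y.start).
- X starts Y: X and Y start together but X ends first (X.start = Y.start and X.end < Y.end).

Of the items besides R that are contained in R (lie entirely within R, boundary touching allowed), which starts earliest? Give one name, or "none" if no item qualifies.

Target R = [433, 667].
E [607, 643] → during → candidate.
G [286, 643] → overlaps → excluded.
H [529, 736] → overlapped-by → excluded.
J [545, 685] → overlapped-by → excluded.
K [470, 488] → during → candidate.
L [286, 652] → overlaps → excluded.
N [433, 500] → starts → candidate.
Q [378, 529] → overlaps → excluded.
S [572, 720] → overlapped-by → excluded.
U [267, 500] → overlaps → excluded.
V [53, 93] → before → excluded.
W [229, 477] → overlaps → excluded.
Z [529, 696] → overlapped-by → excluded.
Among candidates, earliest start is 433 → N.

N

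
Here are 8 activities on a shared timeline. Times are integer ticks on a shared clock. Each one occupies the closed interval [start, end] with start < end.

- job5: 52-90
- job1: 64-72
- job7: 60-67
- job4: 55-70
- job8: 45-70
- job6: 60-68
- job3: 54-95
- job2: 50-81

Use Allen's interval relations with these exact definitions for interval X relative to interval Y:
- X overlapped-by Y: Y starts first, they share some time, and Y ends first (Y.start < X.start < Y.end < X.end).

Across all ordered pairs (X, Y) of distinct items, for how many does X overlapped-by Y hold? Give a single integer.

Checking all 56 ordered pairs for relation 'overlapped-by'; matching pairs in alphabetical order:
(job1, job4): job1 overlapped-by job4 ✓
(job1, job6): job1 overlapped-by job6 ✓
(job1, job7): job1 overlapped-by job7 ✓
(job1, job8): job1 overlapped-by job8 ✓
(job2, job8): job2 overlapped-by job8 ✓
(job3, job2): job3 overlapped-by job2 ✓
(job3, job5): job3 overlapped-by job5 ✓
(job3, job8): job3 overlapped-by job8 ✓
(job5, job2): job5 overlapped-by job2 ✓
(job5, job8): job5 overlapped-by job8 ✓
Count: 10.

10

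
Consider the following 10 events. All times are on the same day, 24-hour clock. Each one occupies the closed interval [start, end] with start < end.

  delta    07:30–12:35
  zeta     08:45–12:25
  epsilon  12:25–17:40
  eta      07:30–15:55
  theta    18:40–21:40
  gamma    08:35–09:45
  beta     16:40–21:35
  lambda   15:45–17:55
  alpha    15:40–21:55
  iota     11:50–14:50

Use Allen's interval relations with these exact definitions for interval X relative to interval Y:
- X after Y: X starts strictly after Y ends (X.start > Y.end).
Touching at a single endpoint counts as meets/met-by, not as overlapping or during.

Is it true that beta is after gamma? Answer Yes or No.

Yes

beta = [16:40, 21:35], gamma = [08:35, 09:45].
Actual relation of beta to gamma: after.
Asked whether 'after' holds → Yes.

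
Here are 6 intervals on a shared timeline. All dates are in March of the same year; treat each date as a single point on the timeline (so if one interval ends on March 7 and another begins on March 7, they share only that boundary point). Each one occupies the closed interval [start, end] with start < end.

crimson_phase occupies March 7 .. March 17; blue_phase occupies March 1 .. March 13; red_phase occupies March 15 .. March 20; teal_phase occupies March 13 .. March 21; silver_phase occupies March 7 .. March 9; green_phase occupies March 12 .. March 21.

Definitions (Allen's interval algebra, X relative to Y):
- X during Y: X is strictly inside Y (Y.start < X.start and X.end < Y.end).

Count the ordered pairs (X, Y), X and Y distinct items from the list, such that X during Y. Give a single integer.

Checking all 30 ordered pairs for relation 'during'; matching pairs in alphabetical order:
(red_phase, green_phase): red_phase during green_phase ✓
(red_phase, teal_phase): red_phase during teal_phase ✓
(silver_phase, blue_phase): silver_phase during blue_phase ✓
Count: 3.

3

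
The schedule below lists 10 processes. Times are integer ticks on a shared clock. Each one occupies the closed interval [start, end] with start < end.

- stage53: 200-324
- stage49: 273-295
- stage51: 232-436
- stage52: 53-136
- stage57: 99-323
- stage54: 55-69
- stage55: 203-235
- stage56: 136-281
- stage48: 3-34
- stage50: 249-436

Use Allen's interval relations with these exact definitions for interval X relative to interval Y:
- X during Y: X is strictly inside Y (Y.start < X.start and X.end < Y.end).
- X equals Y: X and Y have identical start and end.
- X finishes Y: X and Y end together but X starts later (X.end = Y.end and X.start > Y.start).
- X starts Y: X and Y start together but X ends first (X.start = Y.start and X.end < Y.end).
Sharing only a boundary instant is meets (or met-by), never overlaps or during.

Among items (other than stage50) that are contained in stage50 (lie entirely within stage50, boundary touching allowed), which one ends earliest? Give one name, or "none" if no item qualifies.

stage49

Target stage50 = [249, 436].
stage48 [3, 34] → before → excluded.
stage49 [273, 295] → during → candidate.
stage51 [232, 436] → finished-by → excluded.
stage52 [53, 136] → before → excluded.
stage53 [200, 324] → overlaps → excluded.
stage54 [55, 69] → before → excluded.
stage55 [203, 235] → before → excluded.
stage56 [136, 281] → overlaps → excluded.
stage57 [99, 323] → overlaps → excluded.
Among candidates, earliest end is 295 → stage49.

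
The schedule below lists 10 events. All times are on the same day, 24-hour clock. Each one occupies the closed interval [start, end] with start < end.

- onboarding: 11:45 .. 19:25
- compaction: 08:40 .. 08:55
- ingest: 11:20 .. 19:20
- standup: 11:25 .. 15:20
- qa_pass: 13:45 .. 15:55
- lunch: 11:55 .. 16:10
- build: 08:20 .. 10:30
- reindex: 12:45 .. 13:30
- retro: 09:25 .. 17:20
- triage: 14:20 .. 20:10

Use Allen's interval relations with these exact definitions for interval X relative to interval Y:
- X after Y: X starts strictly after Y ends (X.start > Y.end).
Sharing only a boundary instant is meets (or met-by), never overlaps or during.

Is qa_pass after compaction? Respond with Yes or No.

qa_pass = [13:45, 15:55], compaction = [08:40, 08:55].
Actual relation of qa_pass to compaction: after.
Asked whether 'after' holds → Yes.

Yes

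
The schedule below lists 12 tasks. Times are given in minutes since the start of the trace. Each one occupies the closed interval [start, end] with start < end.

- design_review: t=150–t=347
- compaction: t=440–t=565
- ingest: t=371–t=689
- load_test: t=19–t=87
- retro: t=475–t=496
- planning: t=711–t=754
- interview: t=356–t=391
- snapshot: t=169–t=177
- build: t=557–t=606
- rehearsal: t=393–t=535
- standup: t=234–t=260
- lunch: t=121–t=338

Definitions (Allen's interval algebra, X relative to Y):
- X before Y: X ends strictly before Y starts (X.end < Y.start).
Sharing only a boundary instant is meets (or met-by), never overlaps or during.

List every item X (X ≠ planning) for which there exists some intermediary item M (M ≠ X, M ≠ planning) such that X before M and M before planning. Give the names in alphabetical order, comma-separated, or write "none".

design_review, interview, load_test, lunch, rehearsal, retro, snapshot, standup

Target planning = [t=711, t=754].
Intermediaries M with M before planning: build, compaction, design_review, ingest, interview, load_test, lunch, rehearsal, retro, snapshot, standup.
Via build — items with X before build: design_review, interview, load_test, lunch, rehearsal, retro, snapshot, standup.
Via compaction — items with X before compaction: design_review, interview, load_test, lunch, snapshot, standup.
Via design_review — items with X before design_review: load_test.
Via ingest — items with X before ingest: design_review, load_test, lunch, snapshot, standup.
Via interview — items with X before interview: design_review, load_test, lunch, snapshot, standup.
Via load_test — items with X before load_test: none.
Via lunch — items with X before lunch: load_test.
Via rehearsal — items with X before rehearsal: design_review, interview, load_test, lunch, snapshot, standup.
Via retro — items with X before retro: design_review, interview, load_test, lunch, snapshot, standup.
Via snapshot — items with X before snapshot: load_test.
Via standup — items with X before standup: load_test, snapshot.
Union: design_review, interview, load_test, lunch, rehearsal, retro, snapshot, standup.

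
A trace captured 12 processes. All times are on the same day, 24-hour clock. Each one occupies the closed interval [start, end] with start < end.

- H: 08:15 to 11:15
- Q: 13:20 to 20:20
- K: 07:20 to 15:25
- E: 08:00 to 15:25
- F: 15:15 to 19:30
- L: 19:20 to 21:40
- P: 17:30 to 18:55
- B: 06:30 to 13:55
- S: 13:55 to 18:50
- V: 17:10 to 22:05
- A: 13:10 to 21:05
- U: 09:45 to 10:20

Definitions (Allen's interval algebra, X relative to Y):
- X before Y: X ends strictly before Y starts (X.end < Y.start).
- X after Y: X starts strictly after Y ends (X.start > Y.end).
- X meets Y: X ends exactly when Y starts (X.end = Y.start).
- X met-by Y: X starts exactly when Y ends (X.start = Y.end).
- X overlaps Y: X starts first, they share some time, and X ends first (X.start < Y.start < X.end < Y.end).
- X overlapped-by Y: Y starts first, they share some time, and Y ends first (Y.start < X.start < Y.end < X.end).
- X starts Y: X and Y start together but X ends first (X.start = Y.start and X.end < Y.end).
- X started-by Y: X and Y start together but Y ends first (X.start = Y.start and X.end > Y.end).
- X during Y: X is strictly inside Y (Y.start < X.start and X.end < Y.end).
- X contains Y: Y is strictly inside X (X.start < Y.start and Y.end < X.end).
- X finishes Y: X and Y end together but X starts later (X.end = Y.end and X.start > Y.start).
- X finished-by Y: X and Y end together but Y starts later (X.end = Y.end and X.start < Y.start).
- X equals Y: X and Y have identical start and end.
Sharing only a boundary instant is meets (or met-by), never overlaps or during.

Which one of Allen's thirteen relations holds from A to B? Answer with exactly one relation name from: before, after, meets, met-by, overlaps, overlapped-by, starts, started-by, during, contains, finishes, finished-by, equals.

overlapped-by

A = [13:10, 21:05]; B = [06:30, 13:55].
Compare endpoints: A.start > B.start, A.start < B.end, A.end > B.start, A.end > B.end.
That pattern is 'overlapped-by'.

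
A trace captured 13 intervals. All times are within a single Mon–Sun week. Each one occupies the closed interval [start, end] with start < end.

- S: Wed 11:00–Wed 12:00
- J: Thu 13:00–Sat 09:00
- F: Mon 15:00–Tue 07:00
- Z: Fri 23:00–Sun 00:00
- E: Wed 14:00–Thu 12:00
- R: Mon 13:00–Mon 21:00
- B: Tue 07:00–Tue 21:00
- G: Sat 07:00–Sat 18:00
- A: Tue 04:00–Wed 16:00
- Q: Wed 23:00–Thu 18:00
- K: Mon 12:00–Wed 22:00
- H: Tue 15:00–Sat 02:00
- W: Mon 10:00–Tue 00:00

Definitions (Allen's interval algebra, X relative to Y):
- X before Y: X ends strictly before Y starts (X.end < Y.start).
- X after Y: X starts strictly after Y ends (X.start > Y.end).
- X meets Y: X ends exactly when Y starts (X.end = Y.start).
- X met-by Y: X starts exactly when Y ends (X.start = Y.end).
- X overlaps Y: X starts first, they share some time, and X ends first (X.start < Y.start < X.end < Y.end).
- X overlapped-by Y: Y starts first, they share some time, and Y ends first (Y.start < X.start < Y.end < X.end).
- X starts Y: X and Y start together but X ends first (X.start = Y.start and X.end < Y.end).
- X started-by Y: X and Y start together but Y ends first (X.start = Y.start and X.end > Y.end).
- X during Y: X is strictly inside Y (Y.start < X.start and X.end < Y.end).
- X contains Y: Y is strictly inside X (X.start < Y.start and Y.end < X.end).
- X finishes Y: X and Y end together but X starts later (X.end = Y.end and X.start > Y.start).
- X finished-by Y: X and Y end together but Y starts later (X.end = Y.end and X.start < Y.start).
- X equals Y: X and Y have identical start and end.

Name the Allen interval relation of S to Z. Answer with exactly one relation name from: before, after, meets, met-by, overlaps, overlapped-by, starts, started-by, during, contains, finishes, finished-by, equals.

before

S = [Wed 11:00, Wed 12:00]; Z = [Fri 23:00, Sun 00:00].
Compare endpoints: S.start < Z.start, S.start < Z.end, S.end < Z.start, S.end < Z.end.
That pattern is 'before'.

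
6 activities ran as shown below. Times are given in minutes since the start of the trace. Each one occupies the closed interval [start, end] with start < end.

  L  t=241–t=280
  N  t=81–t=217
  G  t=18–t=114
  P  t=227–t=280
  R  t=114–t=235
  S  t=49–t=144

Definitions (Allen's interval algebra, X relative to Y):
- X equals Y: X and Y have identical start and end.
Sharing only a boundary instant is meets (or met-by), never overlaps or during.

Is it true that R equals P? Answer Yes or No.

R = [t=114, t=235], P = [t=227, t=280].
Actual relation of R to P: overlaps.
Asked whether 'equals' holds → No.

No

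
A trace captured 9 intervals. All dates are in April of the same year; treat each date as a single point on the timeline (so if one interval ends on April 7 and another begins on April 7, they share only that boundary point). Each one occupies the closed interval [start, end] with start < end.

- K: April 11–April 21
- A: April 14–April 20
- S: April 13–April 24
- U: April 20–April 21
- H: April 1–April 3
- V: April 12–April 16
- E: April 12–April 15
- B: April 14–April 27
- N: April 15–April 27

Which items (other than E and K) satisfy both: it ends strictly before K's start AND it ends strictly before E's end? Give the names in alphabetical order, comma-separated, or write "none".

Conditions: its end is strictly before K's start (X.end < April 11) AND its end is strictly before E's end (X.end < April 15).
A: end April 20 < April 11? ✗; end April 20 < April 15? ✗ → no.
B: end April 27 < April 11? ✗; end April 27 < April 15? ✗ → no.
H: end April 3 < April 11? ✓; end April 3 < April 15? ✓ → yes.
N: end April 27 < April 11? ✗; end April 27 < April 15? ✗ → no.
S: end April 24 < April 11? ✗; end April 24 < April 15? ✗ → no.
U: end April 21 < April 11? ✗; end April 21 < April 15? ✗ → no.
V: end April 16 < April 11? ✗; end April 16 < April 15? ✗ → no.
Result: H.

H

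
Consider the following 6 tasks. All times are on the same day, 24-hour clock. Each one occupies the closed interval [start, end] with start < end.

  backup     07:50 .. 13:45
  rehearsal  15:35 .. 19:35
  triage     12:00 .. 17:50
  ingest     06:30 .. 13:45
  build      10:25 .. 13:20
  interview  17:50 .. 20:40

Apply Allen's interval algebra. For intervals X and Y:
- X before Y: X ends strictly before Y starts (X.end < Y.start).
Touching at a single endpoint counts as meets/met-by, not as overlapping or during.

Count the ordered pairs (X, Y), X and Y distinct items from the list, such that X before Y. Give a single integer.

Checking all 30 ordered pairs for relation 'before'; matching pairs in alphabetical order:
(backup, interview): backup before interview ✓
(backup, rehearsal): backup before rehearsal ✓
(build, interview): build before interview ✓
(build, rehearsal): build before rehearsal ✓
(ingest, interview): ingest before interview ✓
(ingest, rehearsal): ingest before rehearsal ✓
Count: 6.

6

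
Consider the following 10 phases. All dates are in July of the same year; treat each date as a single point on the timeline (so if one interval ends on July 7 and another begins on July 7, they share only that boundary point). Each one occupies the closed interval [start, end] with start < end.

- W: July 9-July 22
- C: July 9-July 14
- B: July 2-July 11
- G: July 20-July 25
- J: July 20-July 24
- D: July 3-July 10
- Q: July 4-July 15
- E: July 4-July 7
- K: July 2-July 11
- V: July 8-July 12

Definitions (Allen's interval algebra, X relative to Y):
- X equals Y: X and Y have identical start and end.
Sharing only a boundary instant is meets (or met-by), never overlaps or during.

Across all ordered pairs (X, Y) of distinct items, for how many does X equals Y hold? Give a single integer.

Checking all 90 ordered pairs for relation 'equals'; matching pairs in alphabetical order:
(B, K): B equals K ✓
(K, B): K equals B ✓
Count: 2.

2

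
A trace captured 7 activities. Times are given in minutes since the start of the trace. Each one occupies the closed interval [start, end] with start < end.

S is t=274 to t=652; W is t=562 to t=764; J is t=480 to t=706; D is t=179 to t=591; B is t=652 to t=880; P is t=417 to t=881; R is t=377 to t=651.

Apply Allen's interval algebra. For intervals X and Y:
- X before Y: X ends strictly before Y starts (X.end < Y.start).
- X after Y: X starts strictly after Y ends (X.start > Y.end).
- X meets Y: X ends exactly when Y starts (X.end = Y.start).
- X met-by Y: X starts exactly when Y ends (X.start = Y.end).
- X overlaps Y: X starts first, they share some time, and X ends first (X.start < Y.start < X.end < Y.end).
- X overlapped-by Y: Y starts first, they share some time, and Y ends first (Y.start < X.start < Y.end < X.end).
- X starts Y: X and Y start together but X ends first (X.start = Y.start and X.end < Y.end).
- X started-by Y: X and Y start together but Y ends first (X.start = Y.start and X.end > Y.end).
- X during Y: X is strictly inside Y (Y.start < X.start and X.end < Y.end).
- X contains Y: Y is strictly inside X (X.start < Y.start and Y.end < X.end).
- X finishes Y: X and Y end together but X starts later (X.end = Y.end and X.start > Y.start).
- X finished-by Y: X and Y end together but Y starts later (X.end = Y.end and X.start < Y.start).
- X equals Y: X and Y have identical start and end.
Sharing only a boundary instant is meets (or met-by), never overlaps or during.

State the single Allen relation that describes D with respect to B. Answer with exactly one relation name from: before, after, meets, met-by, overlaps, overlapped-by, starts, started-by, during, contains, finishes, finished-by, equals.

before

D = [t=179, t=591]; B = [t=652, t=880].
Compare endpoints: D.start < B.start, D.start < B.end, D.end < B.start, D.end < B.end.
That pattern is 'before'.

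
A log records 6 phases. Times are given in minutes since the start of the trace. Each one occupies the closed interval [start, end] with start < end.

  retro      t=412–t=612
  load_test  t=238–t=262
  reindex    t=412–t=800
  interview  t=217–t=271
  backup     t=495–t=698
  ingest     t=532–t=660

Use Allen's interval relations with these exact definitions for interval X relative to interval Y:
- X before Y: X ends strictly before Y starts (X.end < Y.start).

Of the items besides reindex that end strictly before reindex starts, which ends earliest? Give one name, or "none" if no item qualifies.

load_test

Target reindex = [t=412, t=800].
backup [t=495, t=698] → during → excluded.
ingest [t=532, t=660] → during → excluded.
interview [t=217, t=271] → before → candidate.
load_test [t=238, t=262] → before → candidate.
retro [t=412, t=612] → starts → excluded.
Among candidates, earliest end is t=262 → load_test.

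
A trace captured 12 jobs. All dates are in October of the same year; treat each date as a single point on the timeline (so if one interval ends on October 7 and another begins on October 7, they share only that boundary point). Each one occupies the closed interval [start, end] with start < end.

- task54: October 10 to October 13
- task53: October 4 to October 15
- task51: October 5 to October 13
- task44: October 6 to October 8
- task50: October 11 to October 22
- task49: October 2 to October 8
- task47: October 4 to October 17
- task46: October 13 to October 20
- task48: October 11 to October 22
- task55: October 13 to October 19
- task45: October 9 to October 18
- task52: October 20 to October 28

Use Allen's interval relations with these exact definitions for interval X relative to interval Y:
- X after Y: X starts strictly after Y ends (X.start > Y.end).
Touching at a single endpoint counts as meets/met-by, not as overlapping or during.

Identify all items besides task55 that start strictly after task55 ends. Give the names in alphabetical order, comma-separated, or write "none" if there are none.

Target task55 = [October 13, October 19].
task44 [October 6, October 8] → before → no.
task45 [October 9, October 18] → overlaps → no.
task46 [October 13, October 20] → started-by → no.
task47 [October 4, October 17] → overlaps → no.
task48 [October 11, October 22] → contains → no.
task49 [October 2, October 8] → before → no.
task50 [October 11, October 22] → contains → no.
task51 [October 5, October 13] → meets → no.
task52 [October 20, October 28] → after → yes.
task53 [October 4, October 15] → overlaps → no.
task54 [October 10, October 13] → meets → no.
Result: task52.

task52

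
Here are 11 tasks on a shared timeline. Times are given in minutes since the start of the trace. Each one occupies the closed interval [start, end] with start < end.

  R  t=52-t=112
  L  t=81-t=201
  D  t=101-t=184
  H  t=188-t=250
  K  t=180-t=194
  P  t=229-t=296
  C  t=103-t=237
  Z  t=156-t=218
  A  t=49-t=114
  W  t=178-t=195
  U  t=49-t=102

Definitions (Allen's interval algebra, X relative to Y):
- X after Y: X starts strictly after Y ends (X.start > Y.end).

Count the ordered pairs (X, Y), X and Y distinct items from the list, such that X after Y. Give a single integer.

Checking all 110 ordered pairs for relation 'after'; matching pairs in alphabetical order:
(C, U): C after U ✓
(H, A): H after A ✓
(H, D): H after D ✓
(H, R): H after R ✓
(H, U): H after U ✓
(K, A): K after A ✓
(K, R): K after R ✓
(K, U): K after U ✓
(P, A): P after A ✓
(P, D): P after D ✓
(P, K): P after K ✓
(P, L): P after L ✓
(P, R): P after R ✓
(P, U): P after U ✓
(P, W): P after W ✓
(P, Z): P after Z ✓
(W, A): W after A ✓
(W, R): W after R ✓
(W, U): W after U ✓
(Z, A): Z after A ✓
(Z, R): Z after R ✓
(Z, U): Z after U ✓
Count: 22.

22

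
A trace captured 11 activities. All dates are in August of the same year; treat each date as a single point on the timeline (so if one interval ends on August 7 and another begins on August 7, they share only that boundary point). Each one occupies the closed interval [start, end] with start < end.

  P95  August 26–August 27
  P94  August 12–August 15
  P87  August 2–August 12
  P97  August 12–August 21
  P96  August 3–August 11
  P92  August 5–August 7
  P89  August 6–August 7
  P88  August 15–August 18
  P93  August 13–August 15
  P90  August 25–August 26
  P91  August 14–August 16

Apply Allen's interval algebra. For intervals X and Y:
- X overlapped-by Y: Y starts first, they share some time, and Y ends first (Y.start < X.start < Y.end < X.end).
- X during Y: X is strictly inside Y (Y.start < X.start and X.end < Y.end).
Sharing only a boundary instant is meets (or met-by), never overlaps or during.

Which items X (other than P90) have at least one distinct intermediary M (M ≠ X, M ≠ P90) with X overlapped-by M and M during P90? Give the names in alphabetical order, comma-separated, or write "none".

none

Target P90 = [August 25, August 26].
Intermediaries M with M during P90: none.
Union: none.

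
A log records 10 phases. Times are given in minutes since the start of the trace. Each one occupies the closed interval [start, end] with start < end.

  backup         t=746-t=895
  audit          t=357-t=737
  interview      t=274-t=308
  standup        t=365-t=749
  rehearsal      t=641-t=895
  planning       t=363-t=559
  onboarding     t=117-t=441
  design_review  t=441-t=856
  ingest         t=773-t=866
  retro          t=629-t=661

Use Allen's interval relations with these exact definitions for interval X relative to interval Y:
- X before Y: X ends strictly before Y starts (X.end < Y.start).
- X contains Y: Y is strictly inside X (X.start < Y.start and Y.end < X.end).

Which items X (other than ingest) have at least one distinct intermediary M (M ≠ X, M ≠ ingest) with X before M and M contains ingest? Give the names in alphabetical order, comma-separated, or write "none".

Target ingest = [t=773, t=866].
Intermediaries M with M contains ingest: backup, rehearsal.
Via backup — items with X before backup: audit, interview, onboarding, planning, retro.
Via rehearsal — items with X before rehearsal: interview, onboarding, planning.
Union: audit, interview, onboarding, planning, retro.

audit, interview, onboarding, planning, retro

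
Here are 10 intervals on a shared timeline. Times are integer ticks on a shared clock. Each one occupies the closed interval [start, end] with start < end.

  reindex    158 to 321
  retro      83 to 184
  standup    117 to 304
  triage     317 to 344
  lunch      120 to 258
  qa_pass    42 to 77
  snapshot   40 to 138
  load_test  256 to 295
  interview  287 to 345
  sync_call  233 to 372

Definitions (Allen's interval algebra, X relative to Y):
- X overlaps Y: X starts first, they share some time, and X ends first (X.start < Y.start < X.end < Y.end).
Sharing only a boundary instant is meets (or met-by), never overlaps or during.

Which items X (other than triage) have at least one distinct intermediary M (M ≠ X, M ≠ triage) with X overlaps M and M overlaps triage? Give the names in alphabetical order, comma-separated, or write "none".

Target triage = [317, 344].
Intermediaries M with M overlaps triage: reindex.
Via reindex — items with X overlaps reindex: lunch, retro, standup.
Union: lunch, retro, standup.

lunch, retro, standup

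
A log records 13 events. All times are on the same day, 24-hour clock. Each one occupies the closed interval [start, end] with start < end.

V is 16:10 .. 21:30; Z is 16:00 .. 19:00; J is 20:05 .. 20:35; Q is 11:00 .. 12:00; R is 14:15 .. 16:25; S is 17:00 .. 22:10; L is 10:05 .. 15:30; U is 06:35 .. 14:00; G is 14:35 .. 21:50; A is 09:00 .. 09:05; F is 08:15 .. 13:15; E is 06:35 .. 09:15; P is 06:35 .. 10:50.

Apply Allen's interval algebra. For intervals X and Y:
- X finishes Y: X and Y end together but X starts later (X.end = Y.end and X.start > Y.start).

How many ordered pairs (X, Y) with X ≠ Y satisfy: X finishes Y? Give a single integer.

Checking all 156 ordered pairs for relation 'finishes'; matching pairs in alphabetical order:
No pair satisfies it.
Count: 0.

0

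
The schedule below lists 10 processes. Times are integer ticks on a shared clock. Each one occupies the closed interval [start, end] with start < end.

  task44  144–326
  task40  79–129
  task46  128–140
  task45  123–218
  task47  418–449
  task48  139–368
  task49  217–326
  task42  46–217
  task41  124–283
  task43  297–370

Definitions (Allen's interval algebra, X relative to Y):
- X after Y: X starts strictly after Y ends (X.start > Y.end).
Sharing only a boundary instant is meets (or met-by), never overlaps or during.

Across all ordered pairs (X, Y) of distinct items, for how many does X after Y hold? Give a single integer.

19

Checking all 90 ordered pairs for relation 'after'; matching pairs in alphabetical order:
(task43, task40): task43 after task40 ✓
(task43, task41): task43 after task41 ✓
(task43, task42): task43 after task42 ✓
(task43, task45): task43 after task45 ✓
(task43, task46): task43 after task46 ✓
(task44, task40): task44 after task40 ✓
(task44, task46): task44 after task46 ✓
(task47, task40): task47 after task40 ✓
(task47, task41): task47 after task41 ✓
(task47, task42): task47 after task42 ✓
(task47, task43): task47 after task43 ✓
(task47, task44): task47 after task44 ✓
(task47, task45): task47 after task45 ✓
(task47, task46): task47 after task46 ✓
(task47, task48): task47 after task48 ✓
(task47, task49): task47 after task49 ✓
(task48, task40): task48 after task40 ✓
(task49, task40): task49 after task40 ✓
(task49, task46): task49 after task46 ✓
Count: 19.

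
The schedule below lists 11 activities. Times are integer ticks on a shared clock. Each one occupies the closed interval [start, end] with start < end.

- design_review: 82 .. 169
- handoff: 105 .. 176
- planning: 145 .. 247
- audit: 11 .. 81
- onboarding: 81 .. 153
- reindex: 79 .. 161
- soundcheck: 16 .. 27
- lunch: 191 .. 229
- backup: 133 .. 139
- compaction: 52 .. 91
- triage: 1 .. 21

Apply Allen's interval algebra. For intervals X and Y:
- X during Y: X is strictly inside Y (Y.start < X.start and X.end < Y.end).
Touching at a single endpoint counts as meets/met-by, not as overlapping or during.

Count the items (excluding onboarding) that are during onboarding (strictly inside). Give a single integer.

1

Target onboarding = [81, 153].
audit [11, 81] → meets → no.
backup [133, 139] → during → counts.
compaction [52, 91] → overlaps → no.
design_review [82, 169] → overlapped-by → no.
handoff [105, 176] → overlapped-by → no.
lunch [191, 229] → after → no.
planning [145, 247] → overlapped-by → no.
reindex [79, 161] → contains → no.
soundcheck [16, 27] → before → no.
triage [1, 21] → before → no.
Total: 1.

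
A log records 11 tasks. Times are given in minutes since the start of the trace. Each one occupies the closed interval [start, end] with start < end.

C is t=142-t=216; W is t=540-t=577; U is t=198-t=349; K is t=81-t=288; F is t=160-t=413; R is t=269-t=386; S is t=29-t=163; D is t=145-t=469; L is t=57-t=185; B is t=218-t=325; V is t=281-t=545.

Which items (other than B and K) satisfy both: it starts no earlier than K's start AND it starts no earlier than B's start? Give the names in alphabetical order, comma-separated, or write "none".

R, V, W

Conditions: its start is no earlier than K's start (X.start >= t=81) AND its start is no earlier than B's start (X.start >= t=218).
C: start t=142 >= t=81? ✓; start t=142 >= t=218? ✗ → no.
D: start t=145 >= t=81? ✓; start t=145 >= t=218? ✗ → no.
F: start t=160 >= t=81? ✓; start t=160 >= t=218? ✗ → no.
L: start t=57 >= t=81? ✗; start t=57 >= t=218? ✗ → no.
R: start t=269 >= t=81? ✓; start t=269 >= t=218? ✓ → yes.
S: start t=29 >= t=81? ✗; start t=29 >= t=218? ✗ → no.
U: start t=198 >= t=81? ✓; start t=198 >= t=218? ✗ → no.
V: start t=281 >= t=81? ✓; start t=281 >= t=218? ✓ → yes.
W: start t=540 >= t=81? ✓; start t=540 >= t=218? ✓ → yes.
Result: R, V, W.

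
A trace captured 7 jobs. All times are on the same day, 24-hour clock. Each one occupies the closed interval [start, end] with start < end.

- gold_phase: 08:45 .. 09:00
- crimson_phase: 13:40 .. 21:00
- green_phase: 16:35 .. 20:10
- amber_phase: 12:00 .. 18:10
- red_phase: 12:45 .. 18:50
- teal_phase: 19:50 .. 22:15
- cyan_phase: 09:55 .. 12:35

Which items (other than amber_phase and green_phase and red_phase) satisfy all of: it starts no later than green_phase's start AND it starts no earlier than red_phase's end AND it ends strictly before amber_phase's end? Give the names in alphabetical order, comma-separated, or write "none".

Conditions: its start is no later than green_phase's start (X.start <= 16:35) AND its start is no earlier than red_phase's end (X.start >= 18:50) AND its end is strictly before amber_phase's end (X.end < 18:10).
crimson_phase: start 13:40 <= 16:35? ✓; start 13:40 >= 18:50? ✗; end 21:00 < 18:10? ✗ → no.
cyan_phase: start 09:55 <= 16:35? ✓; start 09:55 >= 18:50? ✗; end 12:35 < 18:10? ✓ → no.
gold_phase: start 08:45 <= 16:35? ✓; start 08:45 >= 18:50? ✗; end 09:00 < 18:10? ✓ → no.
teal_phase: start 19:50 <= 16:35? ✗; start 19:50 >= 18:50? ✓; end 22:15 < 18:10? ✗ → no.
Result: none.

none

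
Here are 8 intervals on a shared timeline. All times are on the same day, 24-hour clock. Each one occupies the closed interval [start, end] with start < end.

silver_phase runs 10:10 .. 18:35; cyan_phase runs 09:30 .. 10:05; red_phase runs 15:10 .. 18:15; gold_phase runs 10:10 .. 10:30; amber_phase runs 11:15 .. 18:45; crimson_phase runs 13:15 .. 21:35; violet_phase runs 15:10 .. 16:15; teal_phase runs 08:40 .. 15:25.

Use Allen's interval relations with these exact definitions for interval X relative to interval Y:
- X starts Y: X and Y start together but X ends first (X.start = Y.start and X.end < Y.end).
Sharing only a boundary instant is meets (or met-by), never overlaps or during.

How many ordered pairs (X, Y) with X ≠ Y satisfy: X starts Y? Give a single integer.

2

Checking all 56 ordered pairs for relation 'starts'; matching pairs in alphabetical order:
(gold_phase, silver_phase): gold_phase starts silver_phase ✓
(violet_phase, red_phase): violet_phase starts red_phase ✓
Count: 2.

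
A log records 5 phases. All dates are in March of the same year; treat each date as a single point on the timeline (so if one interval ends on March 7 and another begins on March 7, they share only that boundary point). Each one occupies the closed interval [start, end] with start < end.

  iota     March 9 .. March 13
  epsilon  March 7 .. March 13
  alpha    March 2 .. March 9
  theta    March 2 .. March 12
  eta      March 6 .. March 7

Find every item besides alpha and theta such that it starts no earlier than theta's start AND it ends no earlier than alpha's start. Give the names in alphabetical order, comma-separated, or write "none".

epsilon, eta, iota

Conditions: its start is no earlier than theta's start (X.start >= March 2) AND its end is no earlier than alpha's start (X.end >= March 2).
epsilon: start March 7 >= March 2? ✓; end March 13 >= March 2? ✓ → yes.
eta: start March 6 >= March 2? ✓; end March 7 >= March 2? ✓ → yes.
iota: start March 9 >= March 2? ✓; end March 13 >= March 2? ✓ → yes.
Result: epsilon, eta, iota.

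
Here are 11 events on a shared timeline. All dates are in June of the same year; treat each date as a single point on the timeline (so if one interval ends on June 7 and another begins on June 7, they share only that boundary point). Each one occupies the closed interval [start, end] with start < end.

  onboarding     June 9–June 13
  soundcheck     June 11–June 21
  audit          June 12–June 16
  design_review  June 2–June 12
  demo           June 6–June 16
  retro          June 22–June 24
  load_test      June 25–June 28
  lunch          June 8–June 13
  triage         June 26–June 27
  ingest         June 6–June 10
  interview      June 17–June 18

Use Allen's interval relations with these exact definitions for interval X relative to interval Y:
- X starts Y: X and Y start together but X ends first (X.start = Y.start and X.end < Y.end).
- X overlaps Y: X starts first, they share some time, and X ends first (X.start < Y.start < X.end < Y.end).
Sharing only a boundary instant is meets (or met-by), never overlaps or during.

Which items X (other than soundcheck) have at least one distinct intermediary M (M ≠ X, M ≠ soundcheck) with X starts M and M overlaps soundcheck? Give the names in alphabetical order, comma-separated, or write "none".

ingest

Target soundcheck = [June 11, June 21].
Intermediaries M with M overlaps soundcheck: demo, design_review, lunch, onboarding.
Via demo — items with X starts demo: ingest.
Via design_review — items with X starts design_review: none.
Via lunch — items with X starts lunch: none.
Via onboarding — items with X starts onboarding: none.
Union: ingest.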